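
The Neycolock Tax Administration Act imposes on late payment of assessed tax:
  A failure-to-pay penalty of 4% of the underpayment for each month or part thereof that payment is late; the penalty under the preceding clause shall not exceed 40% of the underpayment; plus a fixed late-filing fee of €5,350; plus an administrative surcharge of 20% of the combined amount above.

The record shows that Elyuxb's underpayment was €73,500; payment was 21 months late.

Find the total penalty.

Accrued rate: 4% × 21 = 84%, capped at 40% → 40%
Failure-to-pay penalty: 40% of €73,500 = €29,400
Penalty before surcharge: €29,400 + €5,350 = €34,750
Administrative surcharge: 20% of €34,750 = €6,950
Total penalty: €34,750 + €6,950 = €41,700

€41,700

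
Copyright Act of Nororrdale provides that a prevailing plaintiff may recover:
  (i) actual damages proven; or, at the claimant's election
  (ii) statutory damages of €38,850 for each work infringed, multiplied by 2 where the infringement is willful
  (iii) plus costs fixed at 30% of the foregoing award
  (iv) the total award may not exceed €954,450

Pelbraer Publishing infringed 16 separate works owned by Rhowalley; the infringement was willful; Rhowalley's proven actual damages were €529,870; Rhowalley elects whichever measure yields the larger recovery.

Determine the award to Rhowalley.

Statutory damages: 16 × €38,850 = €621,600
Doubled: 2 × €621,600 = €1,243,200
Greater of actual damages (€529,870) or enhanced statutory damages (€1,243,200): €1,243,200
Costs: 30% of €1,243,200 = €372,960
Award plus costs: €1,243,200 + €372,960 = €1,616,160
Cap at €954,450: €1,616,160 exceeds the cap → €954,450

€954,450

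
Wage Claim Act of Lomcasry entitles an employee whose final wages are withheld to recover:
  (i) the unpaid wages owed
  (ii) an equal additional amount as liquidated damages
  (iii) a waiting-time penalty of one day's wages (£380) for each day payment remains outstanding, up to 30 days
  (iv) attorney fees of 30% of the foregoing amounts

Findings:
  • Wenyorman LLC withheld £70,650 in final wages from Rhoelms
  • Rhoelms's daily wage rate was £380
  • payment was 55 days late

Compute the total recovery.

Total award: £198,510

Liquidated damages (equal amount): £70,650
Penalty days: min(55, 30) = 30
Waiting-time penalty: 30 × £380 = £11,400
Subtotal: £70,650 + £70,650 + £11,400 = £152,700
Attorney fees: 30% of £152,700 = £45,810
Total award: £152,700 + £45,810 = £198,510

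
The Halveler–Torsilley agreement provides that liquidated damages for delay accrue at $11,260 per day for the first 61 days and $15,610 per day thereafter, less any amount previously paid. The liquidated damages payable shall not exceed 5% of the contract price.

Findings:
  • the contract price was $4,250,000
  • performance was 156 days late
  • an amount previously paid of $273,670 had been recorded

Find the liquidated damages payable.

First 61 days: 61 × $11,260 = $686,860
Remaining days: (156 − 61) × $15,610 = $1,482,950
Accrued per-day damages: $686,860 + $1,482,950 = $2,169,810
Less amount previously paid: $2,169,810 − $273,670 = $1,896,140
Cap: 5% of $4,250,000 = $212,500
Cap at $212,500: $1,896,140 exceeds the cap → $212,500

$212,500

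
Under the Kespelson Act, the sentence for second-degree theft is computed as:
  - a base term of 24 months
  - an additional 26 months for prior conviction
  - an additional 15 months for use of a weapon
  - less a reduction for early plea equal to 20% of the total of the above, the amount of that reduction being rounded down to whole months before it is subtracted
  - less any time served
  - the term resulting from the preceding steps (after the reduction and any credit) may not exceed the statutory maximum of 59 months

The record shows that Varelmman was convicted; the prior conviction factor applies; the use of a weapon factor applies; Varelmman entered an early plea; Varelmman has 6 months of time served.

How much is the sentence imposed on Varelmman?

46 months

Prior conviction enhancement: +26 months
Use of a weapon enhancement: +15 months
Adjusted term: 24 months + 26 months + 15 months = 65 months
Early plea reduction: 20% of 65 months = 13 months (rounded down)
After reduction: 65 − 13 = 52 months
Less time served: 52 months − 6 months = 46 months
Cap at 59 months: 46 months is within the cap, no reduction.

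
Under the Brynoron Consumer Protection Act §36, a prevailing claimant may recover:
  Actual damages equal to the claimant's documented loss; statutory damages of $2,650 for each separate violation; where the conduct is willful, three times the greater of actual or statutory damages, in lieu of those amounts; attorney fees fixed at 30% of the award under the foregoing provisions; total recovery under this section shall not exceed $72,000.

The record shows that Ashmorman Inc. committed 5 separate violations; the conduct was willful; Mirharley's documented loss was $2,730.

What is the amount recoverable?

Statutory damages: 5 × $2,650 = $13,250
Greater of actual damages ($2,730) or statutory damages ($13,250): $13,250
Trebled: 3 × $13,250 = $39,750
Attorney fees: 30% of $39,750 = $11,925
Total before cap: $39,750 + $11,925 = $51,675
Cap at $72,000: $51,675 is within the cap, no reduction.

Total recovery: $51,675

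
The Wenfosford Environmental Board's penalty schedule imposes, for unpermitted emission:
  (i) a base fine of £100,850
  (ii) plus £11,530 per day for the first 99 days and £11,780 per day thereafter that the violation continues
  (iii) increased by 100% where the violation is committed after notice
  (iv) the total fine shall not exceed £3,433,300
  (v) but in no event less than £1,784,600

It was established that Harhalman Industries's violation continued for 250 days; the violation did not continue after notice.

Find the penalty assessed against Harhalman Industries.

£3,021,100

First 99 days: 99 × £11,530 = £1,141,470
Remaining days: (250 − 99) × £11,780 = £1,778,780
Per-day component: £1,141,470 + £1,778,780 = £2,920,250
Base plus per-day: £100,850 + £2,920,250 = £3,021,100
The violation did not continue after notice: no 100% increase.
Cap at £3,433,300: £3,021,100 is within the cap, no reduction.
Minimum £1,784,600: £3,021,100 meets the minimum, no increase.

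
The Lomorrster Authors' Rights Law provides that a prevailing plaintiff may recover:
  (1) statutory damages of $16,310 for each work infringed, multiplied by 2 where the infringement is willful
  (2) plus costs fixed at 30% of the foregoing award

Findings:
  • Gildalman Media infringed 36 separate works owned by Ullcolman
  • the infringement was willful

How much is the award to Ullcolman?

$1,526,616

Statutory damages: 36 × $16,310 = $587,160
Doubled: 2 × $587,160 = $1,174,320
Costs: 30% of $1,174,320 = $352,296
Award plus costs: $1,174,320 + $352,296 = $1,526,616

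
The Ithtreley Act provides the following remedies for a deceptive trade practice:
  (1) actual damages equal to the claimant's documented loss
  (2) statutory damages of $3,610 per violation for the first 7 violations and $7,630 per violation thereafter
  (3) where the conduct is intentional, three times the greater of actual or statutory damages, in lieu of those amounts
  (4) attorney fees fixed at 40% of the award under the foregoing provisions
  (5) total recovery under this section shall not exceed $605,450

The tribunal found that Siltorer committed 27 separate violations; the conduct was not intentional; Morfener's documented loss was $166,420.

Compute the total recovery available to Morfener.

$482,006

First 7 violations: 7 × $3,610 = $25,270
Remaining violations: (27 − 7) × $7,630 = $152,600
Statutory damages: $25,270 + $152,600 = $177,870
Conduct not intentional: the in-lieu enhancement does not apply.
Actual plus statutory damages: $166,420 + $177,870 = $344,290
Attorney fees: 40% of $344,290 = $137,716
Total before cap: $344,290 + $137,716 = $482,006
Cap at $605,450: $482,006 is within the cap, no reduction.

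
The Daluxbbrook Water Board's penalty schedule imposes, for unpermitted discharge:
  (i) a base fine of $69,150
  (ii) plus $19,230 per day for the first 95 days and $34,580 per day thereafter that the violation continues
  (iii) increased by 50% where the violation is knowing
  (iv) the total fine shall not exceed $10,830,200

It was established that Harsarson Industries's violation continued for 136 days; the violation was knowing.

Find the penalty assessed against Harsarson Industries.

First 95 days: 95 × $19,230 = $1,826,850
Remaining days: (136 − 95) × $34,580 = $1,417,780
Per-day component: $1,826,850 + $1,417,780 = $3,244,630
Base plus per-day: $69,150 + $3,244,630 = $3,313,780
Enhancement: 50% of $3,313,780 = $1,656,890
Enhanced fine: $3,313,780 + $1,656,890 = $4,970,670
Cap at $10,830,200: $4,970,670 is within the cap, no reduction.

Civil penalty: $4,970,670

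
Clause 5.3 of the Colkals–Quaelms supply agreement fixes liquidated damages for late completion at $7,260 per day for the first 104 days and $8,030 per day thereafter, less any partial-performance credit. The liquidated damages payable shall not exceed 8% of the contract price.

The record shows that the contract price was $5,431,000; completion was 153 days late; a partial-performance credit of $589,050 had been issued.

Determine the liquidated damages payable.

$434,480

First 104 days: 104 × $7,260 = $755,040
Remaining days: (153 − 104) × $8,030 = $393,470
Accrued per-day damages: $755,040 + $393,470 = $1,148,510
Less partial-performance credit: $1,148,510 − $589,050 = $559,460
Cap: 8% of $5,431,000 = $434,480
Cap at $434,480: $559,460 exceeds the cap → $434,480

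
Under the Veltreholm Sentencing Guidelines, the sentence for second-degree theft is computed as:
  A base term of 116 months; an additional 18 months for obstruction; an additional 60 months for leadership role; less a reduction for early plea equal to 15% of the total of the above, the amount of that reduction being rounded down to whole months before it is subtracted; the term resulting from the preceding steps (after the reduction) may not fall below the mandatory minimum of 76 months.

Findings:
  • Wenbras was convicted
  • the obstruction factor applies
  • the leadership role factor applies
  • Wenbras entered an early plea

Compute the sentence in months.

Obstruction enhancement: +18 months
Leadership role enhancement: +60 months
Adjusted term: 116 months + 18 months + 60 months = 194 months
Early plea reduction: 15% of 194 months = 29 months (rounded down)
After reduction: 194 − 29 = 165 months
Minimum 76 months: 165 months meets the minimum, no increase.

165 months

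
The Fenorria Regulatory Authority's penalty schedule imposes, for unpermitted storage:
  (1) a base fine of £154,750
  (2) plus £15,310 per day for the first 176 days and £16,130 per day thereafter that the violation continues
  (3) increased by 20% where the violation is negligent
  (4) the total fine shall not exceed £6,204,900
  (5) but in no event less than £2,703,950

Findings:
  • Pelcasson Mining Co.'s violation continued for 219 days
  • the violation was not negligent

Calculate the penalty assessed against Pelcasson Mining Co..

£3,542,900

First 176 days: 176 × £15,310 = £2,694,560
Remaining days: (219 − 176) × £16,130 = £693,590
Per-day component: £2,694,560 + £693,590 = £3,388,150
Base plus per-day: £154,750 + £3,388,150 = £3,542,900
The violation was not negligent: no 20% increase.
Cap at £6,204,900: £3,542,900 is within the cap, no reduction.
Minimum £2,703,950: £3,542,900 meets the minimum, no increase.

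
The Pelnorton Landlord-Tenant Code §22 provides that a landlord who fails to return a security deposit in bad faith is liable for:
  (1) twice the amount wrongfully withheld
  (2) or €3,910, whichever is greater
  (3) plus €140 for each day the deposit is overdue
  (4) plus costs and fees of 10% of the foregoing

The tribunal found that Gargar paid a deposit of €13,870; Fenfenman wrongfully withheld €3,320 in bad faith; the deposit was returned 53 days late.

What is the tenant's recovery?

Doubled: 2 × €3,320 = €6,640
Minimum €3,910: €6,640 meets the minimum, no increase.
Late-return penalty: 53 × €140 = €7,420
Damages plus late penalty: €6,640 + €7,420 = €14,060
Costs and fees: 10% of €14,060 = €1,406
Total recovery: €14,060 + €1,406 = €15,466

€15,466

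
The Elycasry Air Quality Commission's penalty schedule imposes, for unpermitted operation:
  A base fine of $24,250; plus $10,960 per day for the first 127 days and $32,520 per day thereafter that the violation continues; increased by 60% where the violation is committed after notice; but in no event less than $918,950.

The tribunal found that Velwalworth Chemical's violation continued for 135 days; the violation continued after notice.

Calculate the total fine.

$2,682,128

First 127 days: 127 × $10,960 = $1,391,920
Remaining days: (135 − 127) × $32,520 = $260,160
Per-day component: $1,391,920 + $260,160 = $1,652,080
Base plus per-day: $24,250 + $1,652,080 = $1,676,330
Enhancement: 60% of $1,676,330 = $1,005,798
Enhanced fine: $1,676,330 + $1,005,798 = $2,682,128
Minimum $918,950: $2,682,128 meets the minimum, no increase.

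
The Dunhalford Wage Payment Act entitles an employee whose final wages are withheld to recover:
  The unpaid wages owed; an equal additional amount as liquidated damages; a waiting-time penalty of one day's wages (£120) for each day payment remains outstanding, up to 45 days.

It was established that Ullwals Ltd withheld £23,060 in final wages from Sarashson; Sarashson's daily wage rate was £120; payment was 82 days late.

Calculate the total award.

Liquidated damages (equal amount): £23,060
Penalty days: min(82, 45) = 45
Waiting-time penalty: 45 × £120 = £5,400
Total award: £23,060 + £23,060 + £5,400 = £51,520

£51,520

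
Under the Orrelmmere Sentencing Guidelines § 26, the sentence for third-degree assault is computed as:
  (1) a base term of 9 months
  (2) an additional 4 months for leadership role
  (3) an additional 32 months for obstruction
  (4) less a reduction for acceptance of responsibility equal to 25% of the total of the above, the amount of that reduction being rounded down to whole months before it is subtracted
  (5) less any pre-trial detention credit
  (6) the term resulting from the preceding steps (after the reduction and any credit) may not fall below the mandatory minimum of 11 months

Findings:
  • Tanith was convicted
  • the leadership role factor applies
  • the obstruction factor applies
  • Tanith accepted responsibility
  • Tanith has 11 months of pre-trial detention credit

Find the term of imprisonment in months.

23 months

Leadership role enhancement: +4 months
Obstruction enhancement: +32 months
Adjusted term: 9 months + 4 months + 32 months = 45 months
Acceptance of responsibility reduction: 25% of 45 months = 11 months (rounded down)
After reduction: 45 − 11 = 34 months
Less pre-trial detention credit: 34 months − 11 months = 23 months
Minimum 11 months: 23 months meets the minimum, no increase.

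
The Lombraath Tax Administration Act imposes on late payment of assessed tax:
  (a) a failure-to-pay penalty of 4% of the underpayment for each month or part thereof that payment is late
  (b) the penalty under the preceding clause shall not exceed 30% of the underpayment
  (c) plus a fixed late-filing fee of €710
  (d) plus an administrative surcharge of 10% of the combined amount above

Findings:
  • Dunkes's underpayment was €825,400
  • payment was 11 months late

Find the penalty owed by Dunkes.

€273,163

Accrued rate: 4% × 11 = 44%, capped at 30% → 30%
Failure-to-pay penalty: 30% of €825,400 = €247,620
Penalty before surcharge: €247,620 + €710 = €248,330
Administrative surcharge: 10% of €248,330 = €24,833
Total penalty: €248,330 + €24,833 = €273,163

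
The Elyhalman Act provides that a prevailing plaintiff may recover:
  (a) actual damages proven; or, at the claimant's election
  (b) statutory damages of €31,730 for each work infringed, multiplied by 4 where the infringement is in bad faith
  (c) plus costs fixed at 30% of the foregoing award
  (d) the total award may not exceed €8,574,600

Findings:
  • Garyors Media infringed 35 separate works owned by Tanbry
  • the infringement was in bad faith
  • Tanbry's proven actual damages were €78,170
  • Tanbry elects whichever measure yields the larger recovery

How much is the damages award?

Statutory damages: 35 × €31,730 = €1,110,550
Multiplied by 4: 4 × €1,110,550 = €4,442,200
Greater of actual damages (€78,170) or enhanced statutory damages (€4,442,200): €4,442,200
Costs: 30% of €4,442,200 = €1,332,660
Award plus costs: €4,442,200 + €1,332,660 = €5,774,860
Cap at €8,574,600: €5,774,860 is within the cap, no reduction.

€5,774,860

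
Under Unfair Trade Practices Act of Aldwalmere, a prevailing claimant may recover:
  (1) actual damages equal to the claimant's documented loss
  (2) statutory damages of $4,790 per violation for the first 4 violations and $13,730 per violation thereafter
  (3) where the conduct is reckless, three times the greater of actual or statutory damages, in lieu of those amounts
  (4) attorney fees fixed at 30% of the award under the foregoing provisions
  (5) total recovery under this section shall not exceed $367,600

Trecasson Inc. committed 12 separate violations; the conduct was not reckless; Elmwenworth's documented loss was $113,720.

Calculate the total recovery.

First 4 violations: 4 × $4,790 = $19,160
Remaining violations: (12 − 4) × $13,730 = $109,840
Statutory damages: $19,160 + $109,840 = $129,000
Conduct not reckless: the in-lieu enhancement does not apply.
Actual plus statutory damages: $113,720 + $129,000 = $242,720
Attorney fees: 30% of $242,720 = $72,816
Total before cap: $242,720 + $72,816 = $315,536
Cap at $367,600: $315,536 is within the cap, no reduction.

$315,536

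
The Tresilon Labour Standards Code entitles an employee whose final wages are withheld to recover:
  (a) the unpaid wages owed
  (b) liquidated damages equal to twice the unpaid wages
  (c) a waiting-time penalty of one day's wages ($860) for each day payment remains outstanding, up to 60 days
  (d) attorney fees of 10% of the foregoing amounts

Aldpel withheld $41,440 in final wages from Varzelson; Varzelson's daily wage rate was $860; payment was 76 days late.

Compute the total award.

Doubled: 2 × $41,440 = $82,880
Penalty days: min(76, 60) = 60
Waiting-time penalty: 60 × $860 = $51,600
Subtotal: $41,440 + $82,880 + $51,600 = $175,920
Attorney fees: 10% of $175,920 = $17,592
Total award: $175,920 + $17,592 = $193,512

$193,512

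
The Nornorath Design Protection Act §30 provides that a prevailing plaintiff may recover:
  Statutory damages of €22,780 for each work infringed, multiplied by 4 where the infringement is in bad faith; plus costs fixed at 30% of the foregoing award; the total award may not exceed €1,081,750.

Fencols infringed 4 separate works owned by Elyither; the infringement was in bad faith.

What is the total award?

Award: €473,824

Statutory damages: 4 × €22,780 = €91,120
Multiplied by 4: 4 × €91,120 = €364,480
Costs: 30% of €364,480 = €109,344
Award plus costs: €364,480 + €109,344 = €473,824
Cap at €1,081,750: €473,824 is within the cap, no reduction.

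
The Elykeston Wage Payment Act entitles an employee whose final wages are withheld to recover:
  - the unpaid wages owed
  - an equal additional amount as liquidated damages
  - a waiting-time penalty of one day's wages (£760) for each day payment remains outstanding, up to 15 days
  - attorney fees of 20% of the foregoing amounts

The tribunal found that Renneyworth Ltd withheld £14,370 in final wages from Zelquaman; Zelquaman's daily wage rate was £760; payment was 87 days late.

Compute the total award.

£48,168

Liquidated damages (equal amount): £14,370
Penalty days: min(87, 15) = 15
Waiting-time penalty: 15 × £760 = £11,400
Subtotal: £14,370 + £14,370 + £11,400 = £40,140
Attorney fees: 20% of £40,140 = £8,028
Total award: £40,140 + £8,028 = £48,168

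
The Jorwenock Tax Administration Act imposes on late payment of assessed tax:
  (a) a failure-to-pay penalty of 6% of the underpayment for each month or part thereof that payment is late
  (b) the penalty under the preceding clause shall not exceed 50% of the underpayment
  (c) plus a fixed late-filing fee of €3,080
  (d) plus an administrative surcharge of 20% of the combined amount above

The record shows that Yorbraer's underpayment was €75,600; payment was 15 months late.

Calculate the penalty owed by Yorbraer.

€49,056

Accrued rate: 6% × 15 = 90%, capped at 50% → 50%
Failure-to-pay penalty: 50% of €75,600 = €37,800
Penalty before surcharge: €37,800 + €3,080 = €40,880
Administrative surcharge: 20% of €40,880 = €8,176
Total penalty: €40,880 + €8,176 = €49,056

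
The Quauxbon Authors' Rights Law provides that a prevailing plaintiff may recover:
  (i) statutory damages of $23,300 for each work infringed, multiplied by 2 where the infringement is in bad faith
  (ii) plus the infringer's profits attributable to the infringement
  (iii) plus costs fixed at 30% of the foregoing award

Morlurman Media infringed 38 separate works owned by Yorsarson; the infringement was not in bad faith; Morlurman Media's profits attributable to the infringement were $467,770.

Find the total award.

Statutory damages: 38 × $23,300 = $885,400
Infringement not in bad faith: no ×2 enhancement.
Combined award: $885,400 + $467,770 = $1,353,170
Costs: 30% of $1,353,170 = $405,951
Award plus costs: $1,353,170 + $405,951 = $1,759,121

Award: $1,759,121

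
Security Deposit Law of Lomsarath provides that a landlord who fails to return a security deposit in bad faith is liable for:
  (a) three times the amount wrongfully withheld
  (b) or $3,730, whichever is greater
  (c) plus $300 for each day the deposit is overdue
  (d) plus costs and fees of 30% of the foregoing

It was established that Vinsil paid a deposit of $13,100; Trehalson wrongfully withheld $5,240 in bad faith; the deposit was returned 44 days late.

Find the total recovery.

$37,596

Trebled: 3 × $5,240 = $15,720
Minimum $3,730: $15,720 meets the minimum, no increase.
Late-return penalty: 44 × $300 = $13,200
Damages plus late penalty: $15,720 + $13,200 = $28,920
Costs and fees: 30% of $28,920 = $8,676
Total recovery: $28,920 + $8,676 = $37,596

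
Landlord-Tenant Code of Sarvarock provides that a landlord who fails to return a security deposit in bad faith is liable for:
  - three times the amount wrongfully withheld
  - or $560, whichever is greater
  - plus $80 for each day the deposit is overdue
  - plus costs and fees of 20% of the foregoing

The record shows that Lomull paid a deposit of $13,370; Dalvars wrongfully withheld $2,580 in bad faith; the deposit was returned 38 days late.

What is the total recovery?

Trebled: 3 × $2,580 = $7,740
Minimum $560: $7,740 meets the minimum, no increase.
Late-return penalty: 38 × $80 = $3,040
Damages plus late penalty: $7,740 + $3,040 = $10,780
Costs and fees: 20% of $10,780 = $2,156
Total recovery: $10,780 + $2,156 = $12,936

$12,936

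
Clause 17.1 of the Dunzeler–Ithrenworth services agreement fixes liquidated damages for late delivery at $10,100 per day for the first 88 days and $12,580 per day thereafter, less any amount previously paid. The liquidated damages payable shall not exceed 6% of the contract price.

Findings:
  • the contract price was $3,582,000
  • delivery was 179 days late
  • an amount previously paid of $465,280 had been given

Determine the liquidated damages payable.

First 88 days: 88 × $10,100 = $888,800
Remaining days: (179 − 88) × $12,580 = $1,144,780
Accrued per-day damages: $888,800 + $1,144,780 = $2,033,580
Less amount previously paid: $2,033,580 − $465,280 = $1,568,300
Cap: 6% of $3,582,000 = $214,920
Cap at $214,920: $1,568,300 exceeds the cap → $214,920

$214,920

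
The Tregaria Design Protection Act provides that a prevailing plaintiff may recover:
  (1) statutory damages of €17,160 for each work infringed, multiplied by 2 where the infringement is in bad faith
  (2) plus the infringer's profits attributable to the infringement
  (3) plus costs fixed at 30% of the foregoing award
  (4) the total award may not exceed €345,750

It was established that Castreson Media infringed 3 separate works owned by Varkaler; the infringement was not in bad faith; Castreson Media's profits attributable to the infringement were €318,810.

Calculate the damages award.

Award: €345,750

Statutory damages: 3 × €17,160 = €51,480
Infringement not in bad faith: no ×2 enhancement.
Combined award: €51,480 + €318,810 = €370,290
Costs: 30% of €370,290 = €111,087
Award plus costs: €370,290 + €111,087 = €481,377
Cap at €345,750: €481,377 exceeds the cap → €345,750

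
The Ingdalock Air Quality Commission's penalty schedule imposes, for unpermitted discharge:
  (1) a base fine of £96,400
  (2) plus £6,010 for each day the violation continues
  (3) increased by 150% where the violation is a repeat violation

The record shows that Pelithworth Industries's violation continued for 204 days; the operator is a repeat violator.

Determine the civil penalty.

£3,306,100

Per-day component: 204 × £6,010 = £1,226,040
Base plus per-day: £96,400 + £1,226,040 = £1,322,440
Enhancement: 150% of £1,322,440 = £1,983,660
Enhanced fine: £1,322,440 + £1,983,660 = £3,306,100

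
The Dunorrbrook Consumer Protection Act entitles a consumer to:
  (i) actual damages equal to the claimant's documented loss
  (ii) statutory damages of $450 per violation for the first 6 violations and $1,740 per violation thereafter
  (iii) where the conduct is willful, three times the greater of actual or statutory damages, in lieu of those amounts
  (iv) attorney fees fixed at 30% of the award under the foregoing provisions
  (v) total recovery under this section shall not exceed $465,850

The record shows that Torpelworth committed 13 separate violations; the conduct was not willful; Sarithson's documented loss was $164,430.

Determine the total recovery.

$233,103

First 6 violations: 6 × $450 = $2,700
Remaining violations: (13 − 6) × $1,740 = $12,180
Statutory damages: $2,700 + $12,180 = $14,880
Conduct not willful: the in-lieu enhancement does not apply.
Actual plus statutory damages: $164,430 + $14,880 = $179,310
Attorney fees: 30% of $179,310 = $53,793
Total before cap: $179,310 + $53,793 = $233,103
Cap at $465,850: $233,103 is within the cap, no reduction.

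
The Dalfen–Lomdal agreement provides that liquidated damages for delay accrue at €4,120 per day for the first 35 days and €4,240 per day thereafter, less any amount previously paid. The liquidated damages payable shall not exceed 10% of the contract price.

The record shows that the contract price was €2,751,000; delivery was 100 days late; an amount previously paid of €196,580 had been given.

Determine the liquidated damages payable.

€223,220

First 35 days: 35 × €4,120 = €144,200
Remaining days: (100 − 35) × €4,240 = €275,600
Accrued per-day damages: €144,200 + €275,600 = €419,800
Less amount previously paid: €419,800 − €196,580 = €223,220
Cap: 10% of €2,751,000 = €275,100
Cap at €275,100: €223,220 is within the cap, no reduction.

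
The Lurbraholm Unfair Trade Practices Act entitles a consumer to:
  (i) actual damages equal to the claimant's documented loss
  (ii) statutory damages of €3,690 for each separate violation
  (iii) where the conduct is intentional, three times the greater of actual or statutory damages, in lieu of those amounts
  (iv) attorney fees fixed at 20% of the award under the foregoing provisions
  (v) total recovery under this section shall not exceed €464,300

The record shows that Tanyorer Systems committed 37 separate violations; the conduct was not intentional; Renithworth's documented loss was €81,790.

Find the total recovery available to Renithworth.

€261,984

Statutory damages: 37 × €3,690 = €136,530
Conduct not intentional: the in-lieu enhancement does not apply.
Actual plus statutory damages: €81,790 + €136,530 = €218,320
Attorney fees: 20% of €218,320 = €43,664
Total before cap: €218,320 + €43,664 = €261,984
Cap at €464,300: €261,984 is within the cap, no reduction.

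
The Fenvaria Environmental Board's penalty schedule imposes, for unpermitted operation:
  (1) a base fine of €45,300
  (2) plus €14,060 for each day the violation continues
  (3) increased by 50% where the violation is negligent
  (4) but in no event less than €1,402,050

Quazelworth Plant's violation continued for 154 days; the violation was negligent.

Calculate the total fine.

€3,315,810

Per-day component: 154 × €14,060 = €2,165,240
Base plus per-day: €45,300 + €2,165,240 = €2,210,540
Enhancement: 50% of €2,210,540 = €1,105,270
Enhanced fine: €2,210,540 + €1,105,270 = €3,315,810
Minimum €1,402,050: €3,315,810 meets the minimum, no increase.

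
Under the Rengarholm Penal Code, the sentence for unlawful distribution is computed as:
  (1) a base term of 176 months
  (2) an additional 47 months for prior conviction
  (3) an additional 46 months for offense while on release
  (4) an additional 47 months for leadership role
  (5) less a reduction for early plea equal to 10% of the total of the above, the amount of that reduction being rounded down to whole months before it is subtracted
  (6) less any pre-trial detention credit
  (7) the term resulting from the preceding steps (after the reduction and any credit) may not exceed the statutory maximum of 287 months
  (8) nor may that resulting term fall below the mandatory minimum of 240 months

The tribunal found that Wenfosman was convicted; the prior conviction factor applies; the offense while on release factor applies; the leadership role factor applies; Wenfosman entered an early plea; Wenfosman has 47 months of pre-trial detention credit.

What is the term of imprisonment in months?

Prior conviction enhancement: +47 months
Offense while on release enhancement: +46 months
Leadership role enhancement: +47 months
Adjusted term: 176 months + 47 months + 46 months + 47 months = 316 months
Early plea reduction: 10% of 316 months = 31 months (rounded down)
After reduction: 316 − 31 = 285 months
Less pre-trial detention credit: 285 months − 47 months = 238 months
Cap at 287 months: 238 months is within the cap, no reduction.
Minimum 240 months: 238 months is below the minimum → 240 months

240 months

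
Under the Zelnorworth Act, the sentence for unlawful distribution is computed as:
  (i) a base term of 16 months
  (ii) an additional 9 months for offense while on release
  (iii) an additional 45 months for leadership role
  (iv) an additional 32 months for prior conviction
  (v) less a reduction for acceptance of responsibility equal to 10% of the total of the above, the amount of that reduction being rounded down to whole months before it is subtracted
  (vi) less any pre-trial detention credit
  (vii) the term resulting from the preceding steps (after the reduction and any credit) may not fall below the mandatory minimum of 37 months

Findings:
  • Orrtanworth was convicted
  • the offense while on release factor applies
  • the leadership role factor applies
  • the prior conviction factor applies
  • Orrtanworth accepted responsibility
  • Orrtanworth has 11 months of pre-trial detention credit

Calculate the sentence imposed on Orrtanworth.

Offense while on release enhancement: +9 months
Leadership role enhancement: +45 months
Prior conviction enhancement: +32 months
Adjusted term: 16 months + 9 months + 45 months + 32 months = 102 months
Acceptance of responsibility reduction: 10% of 102 months = 10 months (rounded down)
After reduction: 102 − 10 = 92 months
Less pre-trial detention credit: 92 months − 11 months = 81 months
Minimum 37 months: 81 months meets the minimum, no increase.

81 months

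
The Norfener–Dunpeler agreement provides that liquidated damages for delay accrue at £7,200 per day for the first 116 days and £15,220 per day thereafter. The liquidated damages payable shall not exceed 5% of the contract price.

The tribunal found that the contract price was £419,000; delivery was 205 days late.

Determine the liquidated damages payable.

£20,950

First 116 days: 116 × £7,200 = £835,200
Remaining days: (205 − 116) × £15,220 = £1,354,580
Accrued per-day damages: £835,200 + £1,354,580 = £2,189,780
Cap: 5% of £419,000 = £20,950
Cap at £20,950: £2,189,780 exceeds the cap → £20,950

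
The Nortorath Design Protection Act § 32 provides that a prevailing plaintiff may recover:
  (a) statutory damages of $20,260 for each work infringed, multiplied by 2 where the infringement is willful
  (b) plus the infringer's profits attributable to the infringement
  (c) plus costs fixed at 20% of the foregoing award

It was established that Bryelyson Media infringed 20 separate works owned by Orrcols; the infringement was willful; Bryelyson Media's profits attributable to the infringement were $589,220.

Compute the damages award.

Award: $1,679,544

Statutory damages: 20 × $20,260 = $405,200
Doubled: 2 × $405,200 = $810,400
Combined award: $810,400 + $589,220 = $1,399,620
Costs: 20% of $1,399,620 = $279,924
Award plus costs: $1,399,620 + $279,924 = $1,679,544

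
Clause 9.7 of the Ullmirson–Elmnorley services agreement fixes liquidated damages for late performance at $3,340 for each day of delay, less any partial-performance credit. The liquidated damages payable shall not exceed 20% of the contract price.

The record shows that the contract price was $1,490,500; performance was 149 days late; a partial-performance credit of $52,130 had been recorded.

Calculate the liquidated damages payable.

Liquidated damages: $298,100

Per-day damages: 149 × $3,340 = $497,660
Less partial-performance credit: $497,660 − $52,130 = $445,530
Cap: 20% of $1,490,500 = $298,100
Cap at $298,100: $445,530 exceeds the cap → $298,100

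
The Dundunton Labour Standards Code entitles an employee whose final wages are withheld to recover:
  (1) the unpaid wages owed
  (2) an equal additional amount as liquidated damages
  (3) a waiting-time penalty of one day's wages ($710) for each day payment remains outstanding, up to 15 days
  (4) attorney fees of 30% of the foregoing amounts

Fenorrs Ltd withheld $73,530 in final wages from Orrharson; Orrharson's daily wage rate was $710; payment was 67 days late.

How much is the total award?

Liquidated damages (equal amount): $73,530
Penalty days: min(67, 15) = 15
Waiting-time penalty: 15 × $710 = $10,650
Subtotal: $73,530 + $73,530 + $10,650 = $157,710
Attorney fees: 30% of $157,710 = $47,313
Total award: $157,710 + $47,313 = $205,023

$205,023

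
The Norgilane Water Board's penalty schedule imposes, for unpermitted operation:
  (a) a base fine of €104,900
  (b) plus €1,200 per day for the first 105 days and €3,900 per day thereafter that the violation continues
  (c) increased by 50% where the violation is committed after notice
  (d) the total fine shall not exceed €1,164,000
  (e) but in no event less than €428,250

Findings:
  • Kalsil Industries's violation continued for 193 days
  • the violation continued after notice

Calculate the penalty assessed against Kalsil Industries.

€861,150

First 105 days: 105 × €1,200 = €126,000
Remaining days: (193 − 105) × €3,900 = €343,200
Per-day component: €126,000 + €343,200 = €469,200
Base plus per-day: €104,900 + €469,200 = €574,100
Enhancement: 50% of €574,100 = €287,050
Enhanced fine: €574,100 + €287,050 = €861,150
Cap at €1,164,000: €861,150 is within the cap, no reduction.
Minimum €428,250: €861,150 meets the minimum, no increase.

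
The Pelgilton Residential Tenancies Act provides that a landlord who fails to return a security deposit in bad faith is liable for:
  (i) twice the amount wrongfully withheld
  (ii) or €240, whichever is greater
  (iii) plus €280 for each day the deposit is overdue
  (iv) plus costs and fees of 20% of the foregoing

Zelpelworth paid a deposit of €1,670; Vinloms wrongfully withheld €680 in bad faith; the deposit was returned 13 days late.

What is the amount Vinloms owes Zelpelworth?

Doubled: 2 × €680 = €1,360
Minimum €240: €1,360 meets the minimum, no increase.
Late-return penalty: 13 × €280 = €3,640
Damages plus late penalty: €1,360 + €3,640 = €5,000
Costs and fees: 20% of €5,000 = €1,000
Total recovery: €5,000 + €1,000 = €6,000

€6,000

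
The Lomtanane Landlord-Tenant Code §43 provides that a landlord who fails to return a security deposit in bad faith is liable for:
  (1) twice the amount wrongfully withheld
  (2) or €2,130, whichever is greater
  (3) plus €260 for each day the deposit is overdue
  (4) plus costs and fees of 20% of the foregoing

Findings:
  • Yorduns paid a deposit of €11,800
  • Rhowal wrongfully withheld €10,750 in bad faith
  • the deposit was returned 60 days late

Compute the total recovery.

€44,520

Doubled: 2 × €10,750 = €21,500
Minimum €2,130: €21,500 meets the minimum, no increase.
Late-return penalty: 60 × €260 = €15,600
Damages plus late penalty: €21,500 + €15,600 = €37,100
Costs and fees: 20% of €37,100 = €7,420
Total recovery: €37,100 + €7,420 = €44,520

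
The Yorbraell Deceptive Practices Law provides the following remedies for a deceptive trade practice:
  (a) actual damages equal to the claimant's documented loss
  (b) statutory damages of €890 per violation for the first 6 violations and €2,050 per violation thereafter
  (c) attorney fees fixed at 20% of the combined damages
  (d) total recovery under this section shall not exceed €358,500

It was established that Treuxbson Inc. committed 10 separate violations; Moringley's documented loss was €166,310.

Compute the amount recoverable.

€215,820

First 6 violations: 6 × €890 = €5,340
Remaining violations: (10 − 6) × €2,050 = €8,200
Statutory damages: €5,340 + €8,200 = €13,540
Combined damages: €166,310 + €13,540 = €179,850
Attorney fees: 20% of €179,850 = €35,970
Total before cap: €179,850 + €35,970 = €215,820
Cap at €358,500: €215,820 is within the cap, no reduction.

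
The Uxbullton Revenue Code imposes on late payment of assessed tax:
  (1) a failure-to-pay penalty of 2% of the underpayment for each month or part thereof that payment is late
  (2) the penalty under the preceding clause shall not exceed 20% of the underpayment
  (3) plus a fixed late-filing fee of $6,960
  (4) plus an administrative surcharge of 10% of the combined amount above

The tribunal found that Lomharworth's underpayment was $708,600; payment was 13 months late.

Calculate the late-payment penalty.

Accrued rate: 2% × 13 = 26%, capped at 20% → 20%
Failure-to-pay penalty: 20% of $708,600 = $141,720
Penalty before surcharge: $141,720 + $6,960 = $148,680
Administrative surcharge: 10% of $148,680 = $14,868
Total penalty: $148,680 + $14,868 = $163,548

$163,548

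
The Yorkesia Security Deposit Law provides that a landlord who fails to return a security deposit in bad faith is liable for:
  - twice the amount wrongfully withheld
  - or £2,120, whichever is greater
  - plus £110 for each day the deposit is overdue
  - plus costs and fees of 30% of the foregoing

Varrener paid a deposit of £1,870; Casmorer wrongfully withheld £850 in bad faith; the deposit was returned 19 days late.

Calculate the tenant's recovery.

£5,473

Doubled: 2 × £850 = £1,700
Minimum £2,120: £1,700 is below the minimum → £2,120
Late-return penalty: 19 × £110 = £2,090
Damages plus late penalty: £2,120 + £2,090 = £4,210
Costs and fees: 30% of £4,210 = £1,263
Total recovery: £4,210 + £1,263 = £5,473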